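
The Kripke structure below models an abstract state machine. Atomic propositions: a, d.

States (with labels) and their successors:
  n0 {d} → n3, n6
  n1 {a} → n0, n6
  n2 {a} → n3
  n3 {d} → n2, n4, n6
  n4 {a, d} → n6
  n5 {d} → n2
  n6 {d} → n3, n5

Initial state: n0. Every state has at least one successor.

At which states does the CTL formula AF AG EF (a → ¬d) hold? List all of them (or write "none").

{n0, n1, n2, n3, n4, n5, n6}

States satisfying AG EF (a → ¬d): {n0, n1, n2, n3, n4, n5, n6}.
States satisfying AF AG EF (a → ¬d): {n0, n1, n2, n3, n4, n5, n6}.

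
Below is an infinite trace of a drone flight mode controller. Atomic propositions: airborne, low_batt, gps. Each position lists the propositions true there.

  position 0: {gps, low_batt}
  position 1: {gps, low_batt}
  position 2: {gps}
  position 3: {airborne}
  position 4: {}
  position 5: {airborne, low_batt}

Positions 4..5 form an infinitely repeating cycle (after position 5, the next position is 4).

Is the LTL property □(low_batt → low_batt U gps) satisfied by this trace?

low_batt → low_batt U gps must hold at every position from 0 onward. It fails at position 5, so □(low_batt → low_batt U gps) is false.
Positions where low_batt holds: 0, 1, 5.
Check low_batt U gps at each: 0→ok, 1→ok, 5→fails.

Does not hold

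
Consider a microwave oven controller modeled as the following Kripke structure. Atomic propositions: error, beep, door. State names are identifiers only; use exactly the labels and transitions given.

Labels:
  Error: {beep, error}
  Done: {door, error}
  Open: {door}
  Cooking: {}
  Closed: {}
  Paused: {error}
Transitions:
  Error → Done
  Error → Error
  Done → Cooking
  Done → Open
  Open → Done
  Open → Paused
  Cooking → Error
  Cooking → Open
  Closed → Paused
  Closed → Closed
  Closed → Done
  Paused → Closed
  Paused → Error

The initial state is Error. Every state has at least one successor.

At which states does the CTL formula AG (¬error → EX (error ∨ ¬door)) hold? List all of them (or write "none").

States satisfying ¬error → EX (error ∨ ¬door): {Error, Done, Open, Cooking, Closed, Paused}.
States satisfying AG (¬error → EX (error ∨ ¬door)): {Error, Done, Open, Cooking, Closed, Paused}.

{Error, Done, Open, Cooking, Closed, Paused}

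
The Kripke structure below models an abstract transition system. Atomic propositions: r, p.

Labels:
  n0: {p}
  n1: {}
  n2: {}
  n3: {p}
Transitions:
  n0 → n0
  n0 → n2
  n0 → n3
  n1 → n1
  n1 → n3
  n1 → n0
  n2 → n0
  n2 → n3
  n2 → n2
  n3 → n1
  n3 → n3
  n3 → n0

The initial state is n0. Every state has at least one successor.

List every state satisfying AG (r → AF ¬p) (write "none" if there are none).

{n0, n1, n2, n3}

States satisfying r → AF ¬p: {n0, n1, n2, n3}.
States satisfying AG (r → AF ¬p): {n0, n1, n2, n3}.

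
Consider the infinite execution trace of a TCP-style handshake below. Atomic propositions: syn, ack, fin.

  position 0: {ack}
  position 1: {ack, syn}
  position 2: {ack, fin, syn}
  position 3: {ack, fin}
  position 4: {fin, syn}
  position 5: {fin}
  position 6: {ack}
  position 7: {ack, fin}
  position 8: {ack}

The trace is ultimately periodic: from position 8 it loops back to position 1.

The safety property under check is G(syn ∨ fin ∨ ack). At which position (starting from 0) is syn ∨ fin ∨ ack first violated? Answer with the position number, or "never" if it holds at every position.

syn ∨ fin ∨ ack holds at every position 0..8, and those are all the positions the trace ever visits, so the invariant G(syn ∨ fin ∨ ack) is never violated.

never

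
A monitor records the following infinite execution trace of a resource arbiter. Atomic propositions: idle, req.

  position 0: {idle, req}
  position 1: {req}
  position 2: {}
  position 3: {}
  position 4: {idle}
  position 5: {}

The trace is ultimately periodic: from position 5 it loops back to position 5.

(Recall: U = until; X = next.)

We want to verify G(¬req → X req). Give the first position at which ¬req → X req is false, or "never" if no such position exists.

Check ¬req → X req at each position in order: 0 ✓, 1 ✓.
At position 2 the labels are {} and the next position 3 has {}, so ¬req → X req is false there. This is the first violation.

2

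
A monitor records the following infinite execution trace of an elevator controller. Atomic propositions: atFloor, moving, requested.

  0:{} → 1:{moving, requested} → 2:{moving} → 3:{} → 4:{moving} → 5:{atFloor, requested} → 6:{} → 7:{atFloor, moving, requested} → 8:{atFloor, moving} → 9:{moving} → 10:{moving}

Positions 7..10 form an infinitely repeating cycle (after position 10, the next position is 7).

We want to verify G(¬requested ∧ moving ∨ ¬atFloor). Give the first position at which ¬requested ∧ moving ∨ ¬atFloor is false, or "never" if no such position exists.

5

Check ¬requested ∧ moving ∨ ¬atFloor at each position in order: 0 ✓, 1 ✓, 2 ✓, 3 ✓, 4 ✓.
At position 5 the labels are {atFloor, requested}, so ¬requested ∧ moving ∨ ¬atFloor is false there. This is the first violation.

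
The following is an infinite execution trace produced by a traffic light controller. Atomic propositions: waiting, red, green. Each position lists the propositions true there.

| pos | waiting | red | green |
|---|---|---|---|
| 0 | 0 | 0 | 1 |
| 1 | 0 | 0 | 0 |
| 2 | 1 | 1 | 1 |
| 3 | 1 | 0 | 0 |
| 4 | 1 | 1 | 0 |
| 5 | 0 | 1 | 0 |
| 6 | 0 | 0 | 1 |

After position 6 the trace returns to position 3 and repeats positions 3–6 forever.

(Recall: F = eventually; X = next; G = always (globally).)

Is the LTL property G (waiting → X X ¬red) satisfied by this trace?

Does not hold

waiting → X X ¬red must hold at every position from 0 onward. It fails at position 2, so G (waiting → X X ¬red) is false.
Positions where waiting holds: 2, 3, 4.
Check X X ¬red at each: 2→fails, 3→fails, 4→ok.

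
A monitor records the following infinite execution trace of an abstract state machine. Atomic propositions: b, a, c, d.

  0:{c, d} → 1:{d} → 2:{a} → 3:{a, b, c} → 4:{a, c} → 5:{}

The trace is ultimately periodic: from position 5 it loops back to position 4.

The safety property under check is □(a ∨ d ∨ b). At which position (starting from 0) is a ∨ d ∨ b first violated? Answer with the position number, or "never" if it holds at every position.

Check a ∨ d ∨ b at each position in order: 0 ✓, 1 ✓, 2 ✓, 3 ✓, 4 ✓.
At position 5 the labels are {}, so a ∨ d ∨ b is false there. This is the first violation.

5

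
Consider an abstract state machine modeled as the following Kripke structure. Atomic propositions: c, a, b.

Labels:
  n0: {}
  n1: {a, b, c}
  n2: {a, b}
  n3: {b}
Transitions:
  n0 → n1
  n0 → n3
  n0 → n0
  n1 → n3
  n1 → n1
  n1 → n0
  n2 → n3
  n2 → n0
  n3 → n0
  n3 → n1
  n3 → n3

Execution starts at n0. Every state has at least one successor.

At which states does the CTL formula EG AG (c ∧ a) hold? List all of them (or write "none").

States satisfying AG (c ∧ a): ∅.
States satisfying EG AG (c ∧ a): ∅.

none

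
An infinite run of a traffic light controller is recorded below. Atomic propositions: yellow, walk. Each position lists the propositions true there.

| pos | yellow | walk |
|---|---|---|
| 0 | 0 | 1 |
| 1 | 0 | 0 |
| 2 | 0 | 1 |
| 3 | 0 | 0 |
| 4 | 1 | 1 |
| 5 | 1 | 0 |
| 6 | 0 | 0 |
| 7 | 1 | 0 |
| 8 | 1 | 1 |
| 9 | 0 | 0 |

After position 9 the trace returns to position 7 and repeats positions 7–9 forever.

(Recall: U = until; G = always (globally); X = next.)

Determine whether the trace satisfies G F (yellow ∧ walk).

F (yellow ∧ walk) holds at every position 0..9, and those are all positions ever visited, so G F (yellow ∧ walk) holds.

Satisfied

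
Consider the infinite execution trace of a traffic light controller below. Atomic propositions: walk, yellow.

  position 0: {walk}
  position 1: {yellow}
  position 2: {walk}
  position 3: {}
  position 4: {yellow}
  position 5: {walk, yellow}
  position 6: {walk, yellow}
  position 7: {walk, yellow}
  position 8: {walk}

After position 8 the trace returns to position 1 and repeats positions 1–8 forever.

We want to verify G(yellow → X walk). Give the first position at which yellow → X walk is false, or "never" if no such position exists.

yellow → X walk holds at every position 0..8, and those are all the positions the trace ever visits, so the invariant G(yellow → X walk) is never violated.

never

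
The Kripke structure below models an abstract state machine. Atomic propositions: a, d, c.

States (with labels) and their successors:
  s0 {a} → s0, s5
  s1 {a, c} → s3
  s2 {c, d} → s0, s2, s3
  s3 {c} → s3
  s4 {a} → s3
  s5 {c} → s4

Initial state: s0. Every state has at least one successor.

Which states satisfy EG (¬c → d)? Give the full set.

States satisfying ¬c → d: {s1, s2, s3, s5}.
States satisfying EG (¬c → d): {s1, s2, s3}.

{s1, s2, s3}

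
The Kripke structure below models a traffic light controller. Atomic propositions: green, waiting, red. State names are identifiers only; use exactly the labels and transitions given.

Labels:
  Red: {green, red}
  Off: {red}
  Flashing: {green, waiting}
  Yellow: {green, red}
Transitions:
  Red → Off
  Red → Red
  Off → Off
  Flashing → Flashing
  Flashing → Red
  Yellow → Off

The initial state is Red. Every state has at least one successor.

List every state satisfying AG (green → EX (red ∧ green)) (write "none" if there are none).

States satisfying green → EX (red ∧ green): {Red, Off, Flashing}.
States satisfying AG (green → EX (red ∧ green)): {Red, Off, Flashing}.

{Red, Off, Flashing}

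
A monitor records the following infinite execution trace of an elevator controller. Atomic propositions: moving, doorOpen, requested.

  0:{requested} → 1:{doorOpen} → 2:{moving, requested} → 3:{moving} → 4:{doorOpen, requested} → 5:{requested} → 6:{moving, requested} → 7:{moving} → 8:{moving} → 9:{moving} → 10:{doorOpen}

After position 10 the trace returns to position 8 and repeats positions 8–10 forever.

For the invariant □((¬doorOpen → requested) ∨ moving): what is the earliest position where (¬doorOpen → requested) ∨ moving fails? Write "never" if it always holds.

(¬doorOpen → requested) ∨ moving holds at every position 0..10, and those are all the positions the trace ever visits, so the invariant □((¬doorOpen → requested) ∨ moving) is never violated.

never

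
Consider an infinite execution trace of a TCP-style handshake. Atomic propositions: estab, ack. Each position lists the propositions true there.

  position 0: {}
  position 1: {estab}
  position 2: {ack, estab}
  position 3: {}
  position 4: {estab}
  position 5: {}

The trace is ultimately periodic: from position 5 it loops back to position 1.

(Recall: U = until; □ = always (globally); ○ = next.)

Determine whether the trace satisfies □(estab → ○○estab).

No

estab → ○○estab must hold at every position from 0 onward. It fails at position 1, so □(estab → ○○estab) is false.
Positions where estab holds: 1, 2, 4.
Check ○○estab at each: 1→fails, 2→ok, 4→ok.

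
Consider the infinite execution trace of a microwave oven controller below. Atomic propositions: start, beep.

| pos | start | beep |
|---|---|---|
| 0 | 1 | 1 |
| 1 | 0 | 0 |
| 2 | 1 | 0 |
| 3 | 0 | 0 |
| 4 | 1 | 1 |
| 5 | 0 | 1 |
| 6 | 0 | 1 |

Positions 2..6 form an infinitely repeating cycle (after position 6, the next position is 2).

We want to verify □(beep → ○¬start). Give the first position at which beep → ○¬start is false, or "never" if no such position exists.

6

Check beep → ○¬start at each position in order: 0 ✓, 1 ✓, 2 ✓, 3 ✓, 4 ✓, 5 ✓.
At position 6 the labels are {beep} and the next position 2 has {start}, so beep → ○¬start is false there. This is the first violation.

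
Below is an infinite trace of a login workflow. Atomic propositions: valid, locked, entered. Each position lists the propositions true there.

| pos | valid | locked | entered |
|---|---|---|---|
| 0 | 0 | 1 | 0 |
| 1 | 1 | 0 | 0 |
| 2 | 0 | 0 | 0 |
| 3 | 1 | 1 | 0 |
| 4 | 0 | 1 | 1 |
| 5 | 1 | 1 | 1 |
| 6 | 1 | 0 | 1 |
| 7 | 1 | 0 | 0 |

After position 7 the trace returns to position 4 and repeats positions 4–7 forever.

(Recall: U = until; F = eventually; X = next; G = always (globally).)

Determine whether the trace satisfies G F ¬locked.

F ¬locked holds at every position 0..7, and those are all positions ever visited, so G F ¬locked holds.

Satisfied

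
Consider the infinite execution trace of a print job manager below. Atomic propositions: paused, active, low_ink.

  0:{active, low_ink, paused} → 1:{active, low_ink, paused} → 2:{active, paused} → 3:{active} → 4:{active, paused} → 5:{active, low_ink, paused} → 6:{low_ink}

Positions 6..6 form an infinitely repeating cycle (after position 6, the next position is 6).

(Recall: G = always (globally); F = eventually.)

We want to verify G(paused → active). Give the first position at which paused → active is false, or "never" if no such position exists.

paused → active holds at every position 0..6, and those are all the positions the trace ever visits, so the invariant G(paused → active) is never violated.

never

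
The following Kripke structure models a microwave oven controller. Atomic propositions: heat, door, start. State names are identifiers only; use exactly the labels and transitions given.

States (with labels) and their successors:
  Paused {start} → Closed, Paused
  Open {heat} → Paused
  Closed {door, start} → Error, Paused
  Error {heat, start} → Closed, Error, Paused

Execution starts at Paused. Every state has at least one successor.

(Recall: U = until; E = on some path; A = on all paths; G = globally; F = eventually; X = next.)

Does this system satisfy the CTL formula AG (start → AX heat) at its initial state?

States satisfying start → AX heat: {Open}.
States satisfying AG (start → AX heat): ∅.
Closed is reachable from Paused and violates start → AX heat, so AG fails at Paused.
Paused ∉ Sat(AG (start → AX heat)).

Does not hold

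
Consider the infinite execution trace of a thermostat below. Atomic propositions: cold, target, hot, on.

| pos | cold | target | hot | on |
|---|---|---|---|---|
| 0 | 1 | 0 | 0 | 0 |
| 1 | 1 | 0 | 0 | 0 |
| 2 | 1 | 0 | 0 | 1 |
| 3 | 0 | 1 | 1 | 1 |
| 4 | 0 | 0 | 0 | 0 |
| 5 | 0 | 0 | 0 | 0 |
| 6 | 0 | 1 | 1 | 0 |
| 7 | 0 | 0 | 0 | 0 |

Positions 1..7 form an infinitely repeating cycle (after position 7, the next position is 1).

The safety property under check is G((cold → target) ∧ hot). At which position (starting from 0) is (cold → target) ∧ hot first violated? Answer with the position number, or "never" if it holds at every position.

0

At position 0 the labels are {cold}, so (cold → target) ∧ hot is false there. This is the first violation.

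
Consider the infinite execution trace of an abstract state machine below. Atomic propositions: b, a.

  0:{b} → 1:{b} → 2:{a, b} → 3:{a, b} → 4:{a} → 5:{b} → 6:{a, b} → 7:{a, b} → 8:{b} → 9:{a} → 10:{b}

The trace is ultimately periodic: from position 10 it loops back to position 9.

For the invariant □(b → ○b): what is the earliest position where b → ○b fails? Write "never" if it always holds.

3

Check b → ○b at each position in order: 0 ✓, 1 ✓, 2 ✓.
At position 3 the labels are {a, b} and the next position 4 has {a}, so b → ○b is false there. This is the first violation.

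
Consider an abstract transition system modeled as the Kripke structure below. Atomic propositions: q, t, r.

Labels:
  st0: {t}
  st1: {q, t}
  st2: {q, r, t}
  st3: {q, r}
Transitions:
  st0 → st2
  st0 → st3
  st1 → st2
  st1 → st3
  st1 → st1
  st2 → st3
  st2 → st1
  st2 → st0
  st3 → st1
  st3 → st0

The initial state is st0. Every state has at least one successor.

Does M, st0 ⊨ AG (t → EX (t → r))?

Holds

States satisfying t → EX (t → r): {st0, st1, st2, st3}.
States satisfying AG (t → EX (t → r)): {st0, st1, st2, st3}.
Every state reachable from st0 satisfies t → EX (t → r).
st0 ∈ Sat(AG (t → EX (t → r))).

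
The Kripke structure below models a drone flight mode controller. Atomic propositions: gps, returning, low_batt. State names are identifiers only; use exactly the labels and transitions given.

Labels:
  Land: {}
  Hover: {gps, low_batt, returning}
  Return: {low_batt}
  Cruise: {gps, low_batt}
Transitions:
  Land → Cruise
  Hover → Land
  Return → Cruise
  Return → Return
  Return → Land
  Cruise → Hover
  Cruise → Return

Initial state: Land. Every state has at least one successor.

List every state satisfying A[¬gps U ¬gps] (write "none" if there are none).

States satisfying ¬gps: {Land, Return}.
States satisfying A[¬gps U ¬gps]: {Land, Return}.

{Land, Return}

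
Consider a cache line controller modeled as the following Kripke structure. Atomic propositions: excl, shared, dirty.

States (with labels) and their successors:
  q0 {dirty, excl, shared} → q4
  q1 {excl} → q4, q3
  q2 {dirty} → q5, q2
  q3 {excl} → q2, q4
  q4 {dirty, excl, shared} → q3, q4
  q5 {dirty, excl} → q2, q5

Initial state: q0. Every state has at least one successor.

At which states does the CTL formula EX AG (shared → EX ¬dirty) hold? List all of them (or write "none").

{q0, q1, q2, q3, q4, q5}

States satisfying AG (shared → EX ¬dirty): {q1, q2, q3, q4, q5}.
States satisfying EX AG (shared → EX ¬dirty): {q0, q1, q2, q3, q4, q5}.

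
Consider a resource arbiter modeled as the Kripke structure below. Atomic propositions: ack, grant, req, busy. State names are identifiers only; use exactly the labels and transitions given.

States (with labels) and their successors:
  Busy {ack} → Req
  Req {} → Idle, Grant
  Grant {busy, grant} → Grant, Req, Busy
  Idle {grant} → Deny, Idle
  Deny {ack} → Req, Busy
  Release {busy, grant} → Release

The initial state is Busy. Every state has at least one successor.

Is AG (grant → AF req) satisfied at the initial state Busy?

States satisfying grant → AF req: {Busy, Req, Deny}.
States satisfying AG (grant → AF req): ∅.
Grant is reachable from Busy and violates grant → AF req, so AG fails at Busy.
Busy ∉ Sat(AG (grant → AF req)).

No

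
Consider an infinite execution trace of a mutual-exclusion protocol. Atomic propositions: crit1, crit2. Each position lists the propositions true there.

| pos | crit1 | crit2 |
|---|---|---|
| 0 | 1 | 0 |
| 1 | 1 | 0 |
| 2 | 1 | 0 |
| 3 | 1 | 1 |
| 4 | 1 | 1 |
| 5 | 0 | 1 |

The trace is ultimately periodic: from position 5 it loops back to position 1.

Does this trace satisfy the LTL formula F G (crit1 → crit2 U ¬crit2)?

G (crit1 → crit2 U ¬crit2) holds at position 0, which is reachable from 0, so F G (crit1 → crit2 U ¬crit2) holds.

Holds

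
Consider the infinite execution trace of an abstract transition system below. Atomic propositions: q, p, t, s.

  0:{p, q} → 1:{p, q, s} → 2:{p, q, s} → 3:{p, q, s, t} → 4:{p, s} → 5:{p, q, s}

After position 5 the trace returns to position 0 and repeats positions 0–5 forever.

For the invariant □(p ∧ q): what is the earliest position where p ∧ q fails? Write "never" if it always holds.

Check p ∧ q at each position in order: 0 ✓, 1 ✓, 2 ✓, 3 ✓.
At position 4 the labels are {p, s}, so p ∧ q is false there. This is the first violation.

4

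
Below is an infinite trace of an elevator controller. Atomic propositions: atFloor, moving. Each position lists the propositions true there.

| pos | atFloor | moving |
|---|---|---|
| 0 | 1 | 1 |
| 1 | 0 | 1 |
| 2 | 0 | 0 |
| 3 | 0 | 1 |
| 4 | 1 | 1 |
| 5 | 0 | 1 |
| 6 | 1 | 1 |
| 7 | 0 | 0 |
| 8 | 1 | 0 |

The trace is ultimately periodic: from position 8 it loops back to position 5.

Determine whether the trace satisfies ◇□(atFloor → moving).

□(atFloor → moving) is false at every position 0..8, so it never becomes true and ◇□(atFloor → moving) fails.

Violated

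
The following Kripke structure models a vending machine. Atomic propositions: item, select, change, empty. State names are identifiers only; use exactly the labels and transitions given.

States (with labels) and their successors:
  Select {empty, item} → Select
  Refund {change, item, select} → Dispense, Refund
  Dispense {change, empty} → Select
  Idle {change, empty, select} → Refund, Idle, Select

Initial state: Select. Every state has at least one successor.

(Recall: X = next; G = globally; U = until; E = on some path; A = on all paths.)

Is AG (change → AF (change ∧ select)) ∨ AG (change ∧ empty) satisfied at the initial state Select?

Satisfied

States satisfying change → AF (change ∧ select): {Select, Refund, Idle}.
States satisfying AG (change → AF (change ∧ select)): {Select}.
States satisfying change ∧ empty: {Dispense, Idle}.
States satisfying AG (change ∧ empty): ∅.
States satisfying AG (change → AF (change ∧ select)) ∨ AG (change ∧ empty): {Select}.
Select ∈ Sat(AG (change → AF (change ∧ select)) ∨ AG (change ∧ empty)).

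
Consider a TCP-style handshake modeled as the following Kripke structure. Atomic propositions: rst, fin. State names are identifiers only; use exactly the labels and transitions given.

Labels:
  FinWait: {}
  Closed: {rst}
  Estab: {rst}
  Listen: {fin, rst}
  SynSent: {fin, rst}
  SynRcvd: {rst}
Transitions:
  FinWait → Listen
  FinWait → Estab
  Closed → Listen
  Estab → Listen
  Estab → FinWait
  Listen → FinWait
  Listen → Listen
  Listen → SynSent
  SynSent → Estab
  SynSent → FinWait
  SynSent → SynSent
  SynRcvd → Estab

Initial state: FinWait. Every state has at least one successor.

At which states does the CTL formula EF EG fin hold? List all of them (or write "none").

States satisfying EG fin: {Listen, SynSent}.
States satisfying EF EG fin: {FinWait, Closed, Estab, Listen, SynSent, SynRcvd}.

{FinWait, Closed, Estab, Listen, SynSent, SynRcvd}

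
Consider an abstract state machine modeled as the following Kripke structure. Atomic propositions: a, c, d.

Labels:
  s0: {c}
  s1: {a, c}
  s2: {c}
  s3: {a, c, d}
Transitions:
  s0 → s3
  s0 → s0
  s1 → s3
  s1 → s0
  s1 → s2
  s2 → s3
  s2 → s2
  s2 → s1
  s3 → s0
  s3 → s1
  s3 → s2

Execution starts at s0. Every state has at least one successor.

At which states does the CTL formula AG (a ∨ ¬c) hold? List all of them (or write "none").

none

States satisfying a ∨ ¬c: {s1, s3}.
States satisfying AG (a ∨ ¬c): ∅.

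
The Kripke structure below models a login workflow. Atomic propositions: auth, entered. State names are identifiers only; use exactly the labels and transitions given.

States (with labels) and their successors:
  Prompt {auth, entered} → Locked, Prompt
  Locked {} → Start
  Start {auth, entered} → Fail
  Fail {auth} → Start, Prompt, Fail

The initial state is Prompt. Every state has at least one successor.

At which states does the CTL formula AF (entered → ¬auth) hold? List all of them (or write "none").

{Locked, Start, Fail}

States satisfying entered → ¬auth: {Locked, Fail}.
States satisfying AF (entered → ¬auth): {Locked, Start, Fail}.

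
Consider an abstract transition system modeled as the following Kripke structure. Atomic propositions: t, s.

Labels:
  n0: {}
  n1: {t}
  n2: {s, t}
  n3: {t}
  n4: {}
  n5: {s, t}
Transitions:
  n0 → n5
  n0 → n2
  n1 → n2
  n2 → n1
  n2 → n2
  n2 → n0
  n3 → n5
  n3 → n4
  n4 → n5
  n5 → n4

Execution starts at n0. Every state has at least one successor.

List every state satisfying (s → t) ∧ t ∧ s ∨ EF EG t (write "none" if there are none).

{n0, n1, n2, n5}

States satisfying s → t: {n0, n1, n2, n3, n4, n5}.
States satisfying t ∧ s: {n2, n5}.
States satisfying (s → t) ∧ t ∧ s: {n2, n5}.
States satisfying EG t: {n1, n2}.
States satisfying EF EG t: {n0, n1, n2}.
States satisfying (s → t) ∧ t ∧ s ∨ EF EG t: {n0, n1, n2, n5}.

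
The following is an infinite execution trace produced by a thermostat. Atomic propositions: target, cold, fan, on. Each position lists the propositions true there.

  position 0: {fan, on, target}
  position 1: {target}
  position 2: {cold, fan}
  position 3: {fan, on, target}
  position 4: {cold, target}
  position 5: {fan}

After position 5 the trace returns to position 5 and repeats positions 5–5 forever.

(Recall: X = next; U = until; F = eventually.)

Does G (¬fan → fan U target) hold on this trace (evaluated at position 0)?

Yes

¬fan → fan U target holds at every position 0..5, and those are all positions ever visited, so G (¬fan → fan U target) holds.
Positions where ¬fan holds: 1, 4.
Check fan U target at each: 1→ok, 4→ok.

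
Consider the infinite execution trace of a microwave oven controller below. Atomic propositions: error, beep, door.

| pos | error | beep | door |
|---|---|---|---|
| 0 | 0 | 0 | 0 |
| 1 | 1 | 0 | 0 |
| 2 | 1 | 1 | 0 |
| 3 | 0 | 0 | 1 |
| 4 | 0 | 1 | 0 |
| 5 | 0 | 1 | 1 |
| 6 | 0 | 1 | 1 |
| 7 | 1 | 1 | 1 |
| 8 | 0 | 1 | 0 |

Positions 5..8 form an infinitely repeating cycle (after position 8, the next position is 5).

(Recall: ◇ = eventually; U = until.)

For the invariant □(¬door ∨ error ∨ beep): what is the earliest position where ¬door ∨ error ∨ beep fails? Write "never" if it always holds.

Check ¬door ∨ error ∨ beep at each position in order: 0 ✓, 1 ✓, 2 ✓.
At position 3 the labels are {door}, so ¬door ∨ error ∨ beep is false there. This is the first violation.

3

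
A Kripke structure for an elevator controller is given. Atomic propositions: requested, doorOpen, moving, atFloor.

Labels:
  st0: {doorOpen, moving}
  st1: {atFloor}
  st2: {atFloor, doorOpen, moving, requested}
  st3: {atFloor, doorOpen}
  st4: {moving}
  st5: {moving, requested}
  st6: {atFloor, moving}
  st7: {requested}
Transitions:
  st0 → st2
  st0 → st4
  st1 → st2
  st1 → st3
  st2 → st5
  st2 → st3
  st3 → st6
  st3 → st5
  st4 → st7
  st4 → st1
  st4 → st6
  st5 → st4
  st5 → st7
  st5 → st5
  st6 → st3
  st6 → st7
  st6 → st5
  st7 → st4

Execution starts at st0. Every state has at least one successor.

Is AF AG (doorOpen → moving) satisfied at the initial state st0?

States satisfying AG (doorOpen → moving): ∅.
States satisfying AF AG (doorOpen → moving): ∅.
There is a path from st0 along which AG (doorOpen → moving) never holds.
st0 ∉ Sat(AF AG (doorOpen → moving)).

Violated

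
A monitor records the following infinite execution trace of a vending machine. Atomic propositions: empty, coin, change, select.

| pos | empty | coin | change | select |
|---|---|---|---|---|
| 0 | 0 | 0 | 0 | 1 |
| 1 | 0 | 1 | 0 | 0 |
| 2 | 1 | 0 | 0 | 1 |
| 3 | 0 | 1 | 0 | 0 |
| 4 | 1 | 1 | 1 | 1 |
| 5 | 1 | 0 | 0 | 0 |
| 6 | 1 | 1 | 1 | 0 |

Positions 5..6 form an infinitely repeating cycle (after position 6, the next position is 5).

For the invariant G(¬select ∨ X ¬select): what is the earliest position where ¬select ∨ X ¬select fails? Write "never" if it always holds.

¬select ∨ X ¬select holds at every position 0..6, and those are all the positions the trace ever visits, so the invariant G(¬select ∨ X ¬select) is never violated.

never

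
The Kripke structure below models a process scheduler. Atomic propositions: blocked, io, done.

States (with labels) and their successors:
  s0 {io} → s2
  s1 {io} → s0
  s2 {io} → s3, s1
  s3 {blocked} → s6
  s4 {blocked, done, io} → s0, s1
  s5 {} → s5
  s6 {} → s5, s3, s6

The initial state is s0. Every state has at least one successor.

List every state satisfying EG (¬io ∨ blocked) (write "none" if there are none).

States satisfying ¬io ∨ blocked: {s3, s4, s5, s6}.
States satisfying EG (¬io ∨ blocked): {s3, s5, s6}.

{s3, s5, s6}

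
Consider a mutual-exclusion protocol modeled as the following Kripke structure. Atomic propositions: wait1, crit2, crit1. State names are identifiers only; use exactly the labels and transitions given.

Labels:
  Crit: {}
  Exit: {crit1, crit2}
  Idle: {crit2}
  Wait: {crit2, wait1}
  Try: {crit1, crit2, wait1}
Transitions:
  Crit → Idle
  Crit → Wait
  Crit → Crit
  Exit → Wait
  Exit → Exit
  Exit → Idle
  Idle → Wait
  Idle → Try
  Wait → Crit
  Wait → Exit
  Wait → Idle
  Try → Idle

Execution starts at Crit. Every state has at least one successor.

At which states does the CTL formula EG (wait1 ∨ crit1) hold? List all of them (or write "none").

{Exit, Wait}

States satisfying wait1 ∨ crit1: {Exit, Wait, Try}.
States satisfying EG (wait1 ∨ crit1): {Exit, Wait}.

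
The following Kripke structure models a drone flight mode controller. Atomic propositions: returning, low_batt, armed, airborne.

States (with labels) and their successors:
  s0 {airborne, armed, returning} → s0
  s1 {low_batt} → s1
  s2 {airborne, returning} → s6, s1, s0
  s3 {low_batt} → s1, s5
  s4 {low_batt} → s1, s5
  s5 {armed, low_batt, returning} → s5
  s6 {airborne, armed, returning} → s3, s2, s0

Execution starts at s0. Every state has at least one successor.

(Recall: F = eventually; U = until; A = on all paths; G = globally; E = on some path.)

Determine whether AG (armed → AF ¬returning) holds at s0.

Violated

States satisfying armed → AF ¬returning: {s1, s2, s3, s4}.
States satisfying AG (armed → AF ¬returning): {s1}.
s0 is reachable from s0 and violates armed → AF ¬returning, so AG fails at s0.
s0 ∉ Sat(AG (armed → AF ¬returning)).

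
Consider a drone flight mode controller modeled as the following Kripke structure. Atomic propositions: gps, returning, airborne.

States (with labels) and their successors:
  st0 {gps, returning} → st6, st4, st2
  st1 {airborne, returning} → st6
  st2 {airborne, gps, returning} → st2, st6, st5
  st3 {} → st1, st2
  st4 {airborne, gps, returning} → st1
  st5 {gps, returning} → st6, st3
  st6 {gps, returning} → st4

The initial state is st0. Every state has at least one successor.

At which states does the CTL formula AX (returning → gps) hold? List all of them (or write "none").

States satisfying returning → gps: {st0, st2, st3, st4, st5, st6}.
States satisfying AX (returning → gps): {st0, st1, st2, st5, st6}.

{st0, st1, st2, st5, st6}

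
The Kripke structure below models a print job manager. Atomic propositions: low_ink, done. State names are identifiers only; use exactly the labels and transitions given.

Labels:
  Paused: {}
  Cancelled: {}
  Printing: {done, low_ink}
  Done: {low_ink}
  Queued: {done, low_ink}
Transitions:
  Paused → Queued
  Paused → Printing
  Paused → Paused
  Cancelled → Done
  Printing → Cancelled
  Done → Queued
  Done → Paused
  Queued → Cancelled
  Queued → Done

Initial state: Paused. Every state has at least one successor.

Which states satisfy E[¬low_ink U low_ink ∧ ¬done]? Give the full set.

States satisfying ¬low_ink: {Paused, Cancelled}.
States satisfying low_ink ∧ ¬done: {Done}.
States satisfying E[¬low_ink U low_ink ∧ ¬done]: {Cancelled, Done}.

{Cancelled, Done}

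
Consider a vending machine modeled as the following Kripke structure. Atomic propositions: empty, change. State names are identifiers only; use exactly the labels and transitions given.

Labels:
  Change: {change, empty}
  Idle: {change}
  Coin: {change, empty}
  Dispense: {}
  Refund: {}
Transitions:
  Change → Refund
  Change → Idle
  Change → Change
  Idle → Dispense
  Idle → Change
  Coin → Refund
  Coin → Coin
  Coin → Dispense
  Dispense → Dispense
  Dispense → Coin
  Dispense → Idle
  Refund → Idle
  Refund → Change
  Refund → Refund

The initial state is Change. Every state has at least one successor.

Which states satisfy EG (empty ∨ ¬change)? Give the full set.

{Change, Coin, Dispense, Refund}

States satisfying empty ∨ ¬change: {Change, Coin, Dispense, Refund}.
States satisfying EG (empty ∨ ¬change): {Change, Coin, Dispense, Refund}.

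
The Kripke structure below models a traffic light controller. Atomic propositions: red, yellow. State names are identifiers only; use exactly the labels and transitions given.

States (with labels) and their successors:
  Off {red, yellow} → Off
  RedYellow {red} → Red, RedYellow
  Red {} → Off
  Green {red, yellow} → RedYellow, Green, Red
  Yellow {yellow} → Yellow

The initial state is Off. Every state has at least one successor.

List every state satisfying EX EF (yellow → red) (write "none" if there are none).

States satisfying EF (yellow → red): {Off, RedYellow, Red, Green}.
States satisfying EX EF (yellow → red): {Off, RedYellow, Red, Green}.

{Off, RedYellow, Red, Green}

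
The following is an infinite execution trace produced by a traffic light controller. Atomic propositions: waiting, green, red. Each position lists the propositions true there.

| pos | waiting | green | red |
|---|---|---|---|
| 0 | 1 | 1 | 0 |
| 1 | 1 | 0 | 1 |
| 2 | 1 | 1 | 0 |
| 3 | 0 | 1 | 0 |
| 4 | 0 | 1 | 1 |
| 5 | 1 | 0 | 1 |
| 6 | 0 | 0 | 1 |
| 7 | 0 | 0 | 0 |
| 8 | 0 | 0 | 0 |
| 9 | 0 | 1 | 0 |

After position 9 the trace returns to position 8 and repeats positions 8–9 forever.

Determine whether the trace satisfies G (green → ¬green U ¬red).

green → ¬green U ¬red must hold at every position from 0 onward. It fails at position 4, so G (green → ¬green U ¬red) is false.
Positions where green holds: 0, 2, 3, 4, 9.
Check ¬green U ¬red at each: 0→ok, 2→ok, 3→ok, 4→fails, 9→ok.

Violated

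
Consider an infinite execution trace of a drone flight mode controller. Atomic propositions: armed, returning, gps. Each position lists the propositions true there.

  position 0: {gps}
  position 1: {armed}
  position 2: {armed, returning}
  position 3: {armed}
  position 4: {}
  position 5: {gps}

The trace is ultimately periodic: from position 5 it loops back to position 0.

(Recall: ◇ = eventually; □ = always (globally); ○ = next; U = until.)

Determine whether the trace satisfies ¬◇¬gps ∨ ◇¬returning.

¬returning holds at position 0, which is reachable from 0, so ◇¬returning holds.
At position 0: ¬◇¬gps is false; ◇¬returning is true; so ¬◇¬gps ∨ ◇¬returning is true.

Satisfied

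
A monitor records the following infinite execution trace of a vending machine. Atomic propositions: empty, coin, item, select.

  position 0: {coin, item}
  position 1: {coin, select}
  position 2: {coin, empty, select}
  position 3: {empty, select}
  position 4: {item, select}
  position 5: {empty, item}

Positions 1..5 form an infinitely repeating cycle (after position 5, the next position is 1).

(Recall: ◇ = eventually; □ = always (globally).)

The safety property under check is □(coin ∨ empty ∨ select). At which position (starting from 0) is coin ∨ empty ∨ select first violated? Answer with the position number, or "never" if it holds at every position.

never

coin ∨ empty ∨ select holds at every position 0..5, and those are all the positions the trace ever visits, so the invariant □(coin ∨ empty ∨ select) is never violated.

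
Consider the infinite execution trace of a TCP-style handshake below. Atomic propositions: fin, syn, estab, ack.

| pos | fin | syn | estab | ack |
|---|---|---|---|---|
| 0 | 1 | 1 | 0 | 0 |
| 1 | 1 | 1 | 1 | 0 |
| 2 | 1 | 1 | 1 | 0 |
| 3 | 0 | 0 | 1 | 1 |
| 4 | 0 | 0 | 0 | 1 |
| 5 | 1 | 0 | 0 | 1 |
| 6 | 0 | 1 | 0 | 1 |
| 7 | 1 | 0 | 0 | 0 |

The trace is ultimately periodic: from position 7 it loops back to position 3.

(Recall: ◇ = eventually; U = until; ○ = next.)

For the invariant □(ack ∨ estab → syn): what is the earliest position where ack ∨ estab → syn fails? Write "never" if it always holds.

3

Check ack ∨ estab → syn at each position in order: 0 ✓, 1 ✓, 2 ✓.
At position 3 the labels are {ack, estab}, so ack ∨ estab → syn is false there. This is the first violation.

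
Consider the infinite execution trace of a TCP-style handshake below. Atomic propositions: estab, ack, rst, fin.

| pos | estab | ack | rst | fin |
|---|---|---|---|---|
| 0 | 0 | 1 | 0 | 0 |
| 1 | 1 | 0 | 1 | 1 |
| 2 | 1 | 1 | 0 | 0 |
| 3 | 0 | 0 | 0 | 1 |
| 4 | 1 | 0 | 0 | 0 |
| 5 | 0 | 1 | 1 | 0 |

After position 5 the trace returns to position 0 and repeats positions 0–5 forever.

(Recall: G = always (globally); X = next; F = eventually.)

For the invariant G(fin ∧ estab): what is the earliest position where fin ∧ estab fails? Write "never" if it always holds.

At position 0 the labels are {ack}, so fin ∧ estab is false there. This is the first violation.

0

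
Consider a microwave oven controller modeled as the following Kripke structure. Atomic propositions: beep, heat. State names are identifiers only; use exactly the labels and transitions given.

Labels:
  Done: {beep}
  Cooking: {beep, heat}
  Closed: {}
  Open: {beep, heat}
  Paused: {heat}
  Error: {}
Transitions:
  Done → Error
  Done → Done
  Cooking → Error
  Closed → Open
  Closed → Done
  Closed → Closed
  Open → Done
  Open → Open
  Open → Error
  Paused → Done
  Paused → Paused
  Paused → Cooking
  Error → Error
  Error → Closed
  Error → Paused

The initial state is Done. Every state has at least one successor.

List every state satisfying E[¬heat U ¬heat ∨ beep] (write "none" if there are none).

{Done, Cooking, Closed, Open, Error}

States satisfying ¬heat: {Done, Closed, Error}.
States satisfying ¬heat ∨ beep: {Done, Cooking, Closed, Open, Error}.
States satisfying E[¬heat U ¬heat ∨ beep]: {Done, Cooking, Closed, Open, Error}.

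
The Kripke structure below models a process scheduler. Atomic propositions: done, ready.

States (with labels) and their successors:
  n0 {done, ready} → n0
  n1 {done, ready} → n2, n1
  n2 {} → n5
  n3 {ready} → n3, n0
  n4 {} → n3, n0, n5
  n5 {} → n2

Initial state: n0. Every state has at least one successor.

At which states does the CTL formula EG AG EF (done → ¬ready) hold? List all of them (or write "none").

States satisfying AG EF (done → ¬ready): {n1, n2, n5}.
States satisfying EG AG EF (done → ¬ready): {n1, n2, n5}.

{n1, n2, n5}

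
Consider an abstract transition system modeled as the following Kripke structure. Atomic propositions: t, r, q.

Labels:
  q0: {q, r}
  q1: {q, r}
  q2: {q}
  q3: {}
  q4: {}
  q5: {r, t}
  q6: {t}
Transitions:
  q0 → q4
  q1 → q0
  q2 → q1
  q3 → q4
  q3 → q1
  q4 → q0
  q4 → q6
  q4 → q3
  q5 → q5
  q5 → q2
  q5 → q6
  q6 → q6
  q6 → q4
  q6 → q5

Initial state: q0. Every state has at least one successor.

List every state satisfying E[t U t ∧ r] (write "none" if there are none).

{q5, q6}

States satisfying t: {q5, q6}.
States satisfying t ∧ r: {q5}.
States satisfying E[t U t ∧ r]: {q5, q6}.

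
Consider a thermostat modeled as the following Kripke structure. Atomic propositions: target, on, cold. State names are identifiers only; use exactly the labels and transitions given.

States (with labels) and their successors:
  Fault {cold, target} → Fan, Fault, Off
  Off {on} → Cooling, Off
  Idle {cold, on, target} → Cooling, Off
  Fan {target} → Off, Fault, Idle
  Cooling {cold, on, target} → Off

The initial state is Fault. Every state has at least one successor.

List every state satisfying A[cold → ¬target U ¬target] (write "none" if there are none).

States satisfying cold → ¬target: {Off, Fan}.
States satisfying ¬target: {Off}.
States satisfying A[cold → ¬target U ¬target]: {Off}.

{Off}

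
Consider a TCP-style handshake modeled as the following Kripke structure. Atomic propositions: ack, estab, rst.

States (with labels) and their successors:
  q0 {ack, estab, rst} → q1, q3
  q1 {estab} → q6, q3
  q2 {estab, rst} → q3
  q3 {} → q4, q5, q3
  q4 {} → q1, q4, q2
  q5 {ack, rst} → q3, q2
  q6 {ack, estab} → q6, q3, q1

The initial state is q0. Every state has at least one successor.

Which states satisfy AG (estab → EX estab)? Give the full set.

States satisfying estab → EX estab: {q0, q1, q3, q4, q5, q6}.
States satisfying AG (estab → EX estab): ∅.

none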